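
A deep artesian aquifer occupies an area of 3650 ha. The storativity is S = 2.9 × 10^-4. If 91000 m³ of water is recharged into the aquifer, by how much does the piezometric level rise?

Δh ≈ 8.6 m

A = 3650 ha = 3.65 × 10^7 m²
Δh = ΔV / (S × A) = 91000 m³ / (2.9 × 10^-4 × 3.65 × 10^7 m²) = 8.597 m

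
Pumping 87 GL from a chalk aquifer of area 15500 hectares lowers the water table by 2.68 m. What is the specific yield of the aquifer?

A = 15500 hectares = 1.55 × 10^8 m²
ΔV = 87 GL = 8.7 × 10^7 m³
Sy = ΔV / (A × Δh) = 8.7 × 10^7 m³ / (1.55 × 10^8 m² × 2.68 m) = 0.2094

Sy ≈ 0.21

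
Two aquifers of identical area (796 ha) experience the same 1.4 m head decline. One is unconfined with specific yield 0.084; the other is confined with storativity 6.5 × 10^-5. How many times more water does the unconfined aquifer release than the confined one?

ΔV_u / ΔV_c ≈ 1290

A = 796 ha = 7.96 × 10^6 m²
Unconfined: ΔV_u = Sy × A × Δh = 0.084 × 7.96 × 10^6 × 1.4 = 9.361 × 10^5 m³
Confined: ΔV_c = S × A × Δh = 6.5 × 10^-5 × 7.96 × 10^6 × 1.4 = 724.4 m³
Ratio = ΔV_u / ΔV_c = Sy / S = 0.084 / 6.5 × 10^-5 = 1292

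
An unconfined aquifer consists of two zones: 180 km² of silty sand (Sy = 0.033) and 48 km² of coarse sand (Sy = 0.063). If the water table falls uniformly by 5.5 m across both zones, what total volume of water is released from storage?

ΔV ≈ 4.93 × 10^7 m³

A₁ = 180 km² = 1.8 × 10^8 m²; A₂ = 48 km² = 4.8 × 10^7 m²
ΔV₁ = 0.033 × 1.8 × 10^8 × 5.5 = 3.267 × 10^7 m³
ΔV₂ = 0.063 × 4.8 × 10^7 × 5.5 = 1.663 × 10^7 m³
ΔV = ΔV₁ + ΔV₂ = 4.93 × 10^7 m³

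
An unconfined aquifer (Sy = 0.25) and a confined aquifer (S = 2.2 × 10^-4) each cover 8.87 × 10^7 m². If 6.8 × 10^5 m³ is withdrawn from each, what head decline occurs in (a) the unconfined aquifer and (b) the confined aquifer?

Δh_u ≈ 0.0307 m; Δh_c ≈ 34.8 m

Unconfined: Δh_u = ΔV/(Sy·A) = 6.8 × 10^5/(0.25 × 8.87 × 10^7) = 0.03067 m
Confined: Δh_c = ΔV/(S·A) = 6.8 × 10^5/(2.2 × 10^-4 × 8.87 × 10^7) = 34.85 m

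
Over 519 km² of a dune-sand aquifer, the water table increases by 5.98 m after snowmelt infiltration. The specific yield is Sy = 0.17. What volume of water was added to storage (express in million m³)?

ΔV ≈ 528 million m³

A = 519 km² = 5.19 × 10^8 m²
ΔV = Sy × A × Δh = 0.17 × 5.19 × 10^8 m² × 5.98 m = 5.276 × 10^8 m³
ΔV = 5.276 × 10^8 m³ = 527.6 million m³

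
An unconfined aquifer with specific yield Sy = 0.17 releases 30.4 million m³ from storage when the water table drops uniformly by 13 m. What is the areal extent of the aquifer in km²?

A ≈ 13.8 km²

ΔV = 30.4 million m³ = 3.04 × 10^7 m³
A = ΔV / (Sy × Δh) = 3.04 × 10^7 / (0.17 × 13) = 1.376 × 10^7 m²
A = 1.376 × 10^7 m² = 13.76 km²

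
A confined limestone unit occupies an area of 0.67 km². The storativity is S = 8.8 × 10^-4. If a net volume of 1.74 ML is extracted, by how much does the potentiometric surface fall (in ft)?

Δh ≈ 9.68 ft

A = 0.67 km² = 6.7 × 10^5 m²
ΔV = 1.74 ML = 1740 m³
Δh = ΔV / (S × A) = 1740 m³ / (8.8 × 10^-4 × 6.7 × 10^5 m²) = 2.951 m
Δh = 2.951 m = 9.682 ft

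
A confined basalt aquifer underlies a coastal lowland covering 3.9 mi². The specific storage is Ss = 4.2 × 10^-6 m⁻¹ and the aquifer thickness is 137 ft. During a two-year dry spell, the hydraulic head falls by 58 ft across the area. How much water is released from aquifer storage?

ΔV ≈ 31300 m³

b = 137 ft = 41.76 m
S = Ss × b = 4.2 × 10^-6 m⁻¹ × 41.76 m = 1.754 × 10^-4
A = 3.9 mi² = 1.01 × 10^7 m²
Δh = 58 ft = 17.68 m
ΔV = S × A × Δh = 1.754 × 10^-4 × 1.01 × 10^7 m² × 17.68 m = 31320 m³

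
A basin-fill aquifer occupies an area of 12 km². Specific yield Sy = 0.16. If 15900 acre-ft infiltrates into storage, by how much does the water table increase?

Δh ≈ 10.2 m

A = 12 km² = 1.2 × 10^7 m²
ΔV = 15900 acre-ft = 1.961 × 10^7 m³
Δh = ΔV / (Sy × A) = 1.961 × 10^7 m³ / (0.16 × 1.2 × 10^7 m²) = 10.21 m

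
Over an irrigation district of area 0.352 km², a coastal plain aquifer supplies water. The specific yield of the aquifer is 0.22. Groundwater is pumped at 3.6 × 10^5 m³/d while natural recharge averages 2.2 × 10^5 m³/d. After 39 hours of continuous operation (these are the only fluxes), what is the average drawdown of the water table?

A = 0.352 km² = 3.52 × 10^5 m²
Net abstraction = 3.6 × 10^5 − 2.2 × 10^5 = 1.4 × 10^5 m³/d
t = 39 hours = 1.625 d
ΔV = Q × t = 1.4 × 10^5 m³/d × 1.625 d = 2.275 × 10^5 m³
Δh = ΔV / (Sy × A) = 2.275 × 10^5 / (0.22 × 3.52 × 10^5) = 2.938 m

Δh ≈ 2.94 m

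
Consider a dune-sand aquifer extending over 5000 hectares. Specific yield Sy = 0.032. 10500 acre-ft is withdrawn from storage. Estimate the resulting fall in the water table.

Δh ≈ 8.09 m

A = 5000 hectares = 5 × 10^7 m²
ΔV = 10500 acre-ft = 1.295 × 10^7 m³
Δh = ΔV / (Sy × A) = 1.295 × 10^7 m³ / (0.032 × 5 × 10^7 m²) = 8.095 m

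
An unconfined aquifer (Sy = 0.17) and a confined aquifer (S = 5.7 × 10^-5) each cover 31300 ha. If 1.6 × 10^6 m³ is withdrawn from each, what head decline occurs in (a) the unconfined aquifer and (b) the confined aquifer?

A = 31300 ha = 3.13 × 10^8 m²
Unconfined: Δh_u = ΔV/(Sy·A) = 1.6 × 10^6/(0.17 × 3.13 × 10^8) = 0.03007 m
Confined: Δh_c = ΔV/(S·A) = 1.6 × 10^6/(5.7 × 10^-5 × 3.13 × 10^8) = 89.68 m

Δh_u ≈ 0.0301 m; Δh_c ≈ 89.7 m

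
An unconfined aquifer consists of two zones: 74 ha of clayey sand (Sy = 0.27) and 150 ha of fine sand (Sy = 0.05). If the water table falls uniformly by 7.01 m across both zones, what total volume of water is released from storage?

ΔV ≈ 1.93 × 10^6 m³

A₁ = 74 ha = 7.4 × 10^5 m²; A₂ = 150 ha = 1.5 × 10^6 m²
ΔV₁ = 0.27 × 7.4 × 10^5 × 7.01 = 1.401 × 10^6 m³
ΔV₂ = 0.05 × 1.5 × 10^6 × 7.01 = 5.258 × 10^5 m³
ΔV = ΔV₁ + ΔV₂ = 1.926 × 10^6 m³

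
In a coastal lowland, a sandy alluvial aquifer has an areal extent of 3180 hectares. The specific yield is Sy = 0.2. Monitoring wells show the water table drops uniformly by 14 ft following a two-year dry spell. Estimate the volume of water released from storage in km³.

A = 3180 hectares = 3.18 × 10^7 m²
Δh = 14 ft = 4.267 m
ΔV = Sy × A × Δh = 0.2 × 3.18 × 10^7 m² × 4.267 m = 2.714 × 10^7 m³
ΔV = 2.714 × 10^7 m³ = 0.02714 km³

ΔV ≈ 0.0271 km³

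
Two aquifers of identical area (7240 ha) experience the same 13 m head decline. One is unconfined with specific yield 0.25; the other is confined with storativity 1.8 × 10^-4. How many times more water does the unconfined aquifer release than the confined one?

A = 7240 ha = 7.24 × 10^7 m²
Unconfined: ΔV_u = Sy × A × Δh = 0.25 × 7.24 × 10^7 × 13 = 2.353 × 10^8 m³
Confined: ΔV_c = S × A × Δh = 1.8 × 10^-4 × 7.24 × 10^7 × 13 = 1.694 × 10^5 m³
Ratio = ΔV_u / ΔV_c = Sy / S = 0.25 / 1.8 × 10^-4 = 1389

ΔV_u / ΔV_c ≈ 1390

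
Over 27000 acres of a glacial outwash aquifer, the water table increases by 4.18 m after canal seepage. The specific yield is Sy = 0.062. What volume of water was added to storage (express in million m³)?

ΔV ≈ 28.3 million m³

A = 27000 acres = 1.093 × 10^8 m²
ΔV = Sy × A × Δh = 0.062 × 1.093 × 10^8 m² × 4.18 m = 2.832 × 10^7 m³
ΔV = 2.832 × 10^7 m³ = 28.32 million m³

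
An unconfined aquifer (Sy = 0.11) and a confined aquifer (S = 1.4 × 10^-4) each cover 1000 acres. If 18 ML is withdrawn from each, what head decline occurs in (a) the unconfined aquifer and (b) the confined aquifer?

Δh_u ≈ 0.0404 m; Δh_c ≈ 31.8 m

A = 1000 acres = 4.047 × 10^6 m²
ΔV = 18 ML = 18000 m³
Unconfined: Δh_u = ΔV/(Sy·A) = 18000/(0.11 × 4.047 × 10^6) = 0.04044 m
Confined: Δh_c = ΔV/(S·A) = 18000/(1.4 × 10^-4 × 4.047 × 10^6) = 31.77 m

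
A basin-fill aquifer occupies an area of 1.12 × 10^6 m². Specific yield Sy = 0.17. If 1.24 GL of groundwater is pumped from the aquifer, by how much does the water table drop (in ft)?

Δh ≈ 21.4 ft

ΔV = 1.24 GL = 1.24 × 10^6 m³
Δh = ΔV / (Sy × A) = 1.24 × 10^6 m³ / (0.17 × 1.12 × 10^6 m²) = 6.513 m
Δh = 6.513 m = 21.37 ft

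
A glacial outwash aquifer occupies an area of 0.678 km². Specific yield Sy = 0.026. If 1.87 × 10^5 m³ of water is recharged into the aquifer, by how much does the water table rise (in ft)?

Δh ≈ 34.8 ft

A = 0.678 km² = 6.78 × 10^5 m²
Δh = ΔV / (Sy × A) = 1.87 × 10^5 m³ / (0.026 × 6.78 × 10^5 m²) = 10.61 m
Δh = 10.61 m = 34.8 ft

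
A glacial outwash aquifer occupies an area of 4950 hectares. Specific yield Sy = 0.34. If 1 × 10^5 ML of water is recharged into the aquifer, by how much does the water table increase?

A = 4950 hectares = 4.95 × 10^7 m²
ΔV = 1 × 10^5 ML = 1 × 10^8 m³
Δh = ΔV / (Sy × A) = 1 × 10^8 m³ / (0.34 × 4.95 × 10^7 m²) = 5.942 m

Δh ≈ 5.94 m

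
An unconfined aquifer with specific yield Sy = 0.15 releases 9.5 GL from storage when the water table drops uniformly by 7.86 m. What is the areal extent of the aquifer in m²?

A ≈ 8.06 × 10^6 m²

ΔV = 9.5 GL = 9.5 × 10^6 m³
A = ΔV / (Sy × Δh) = 9.5 × 10^6 / (0.15 × 7.86) = 8.058 × 10^6 m²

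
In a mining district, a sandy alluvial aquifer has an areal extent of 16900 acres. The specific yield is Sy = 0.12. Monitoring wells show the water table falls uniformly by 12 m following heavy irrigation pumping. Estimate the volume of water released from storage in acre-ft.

ΔV ≈ 79800 acre-ft

A = 16900 acres = 6.839 × 10^7 m²
ΔV = Sy × A × Δh = 0.12 × 6.839 × 10^7 m² × 12 m = 9.848 × 10^7 m³
ΔV = 9.848 × 10^7 m³ = 79840 acre-ft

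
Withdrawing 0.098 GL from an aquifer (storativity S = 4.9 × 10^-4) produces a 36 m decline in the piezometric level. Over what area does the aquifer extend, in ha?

ΔV = 0.098 GL = 98000 m³
A = ΔV / (S × Δh) = 98000 / (4.9 × 10^-4 × 36) = 5.556 × 10^6 m²
A = 5.556 × 10^6 m² = 555.6 ha

A ≈ 556 ha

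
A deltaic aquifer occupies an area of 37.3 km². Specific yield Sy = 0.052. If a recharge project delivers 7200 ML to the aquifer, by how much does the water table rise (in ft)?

A = 37.3 km² = 3.73 × 10^7 m²
ΔV = 7200 ML = 7.2 × 10^6 m³
Δh = ΔV / (Sy × A) = 7.2 × 10^6 m³ / (0.052 × 3.73 × 10^7 m²) = 3.712 m
Δh = 3.712 m = 12.18 ft

Δh ≈ 12.2 ft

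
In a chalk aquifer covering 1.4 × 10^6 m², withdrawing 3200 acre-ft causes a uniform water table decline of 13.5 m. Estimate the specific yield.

ΔV = 3200 acre-ft = 3.947 × 10^6 m³
Sy = ΔV / (A × Δh) = 3.947 × 10^6 m³ / (1.4 × 10^6 m² × 13.5 m) = 0.2088

Sy ≈ 0.21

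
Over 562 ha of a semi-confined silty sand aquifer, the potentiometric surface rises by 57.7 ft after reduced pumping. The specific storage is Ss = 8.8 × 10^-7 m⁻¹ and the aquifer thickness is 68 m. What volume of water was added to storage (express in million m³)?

ΔV ≈ 0.00591 million m³

S = Ss × b = 8.8 × 10^-7 m⁻¹ × 68 m = 5.984 × 10^-5
A = 562 ha = 5.62 × 10^6 m²
Δh = 57.7 ft = 17.59 m
ΔV = S × A × Δh = 5.984 × 10^-5 × 5.62 × 10^6 m² × 17.59 m = 5915 m³
ΔV = 5915 m³ = 0.005915 million m³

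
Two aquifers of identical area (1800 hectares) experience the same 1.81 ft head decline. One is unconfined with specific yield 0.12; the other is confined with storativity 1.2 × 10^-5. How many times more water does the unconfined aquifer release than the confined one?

A = 1800 hectares = 1.8 × 10^7 m²
Δh = 1.81 ft = 0.5517 m
Unconfined: ΔV_u = Sy × A × Δh = 0.12 × 1.8 × 10^7 × 0.5517 = 1.192 × 10^6 m³
Confined: ΔV_c = S × A × Δh = 1.2 × 10^-5 × 1.8 × 10^7 × 0.5517 = 119.2 m³
Ratio = ΔV_u / ΔV_c = Sy / S = 0.12 / 1.2 × 10^-5 = 10000

ΔV_u / ΔV_c ≈ 10000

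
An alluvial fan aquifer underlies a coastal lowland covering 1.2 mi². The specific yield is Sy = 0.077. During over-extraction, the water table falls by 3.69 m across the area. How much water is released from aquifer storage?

ΔV ≈ 8.83 × 10^5 m³

A = 1.2 mi² = 3.108 × 10^6 m²
ΔV = Sy × A × Δh = 0.077 × 3.108 × 10^6 m² × 3.69 m = 8.831 × 10^5 m³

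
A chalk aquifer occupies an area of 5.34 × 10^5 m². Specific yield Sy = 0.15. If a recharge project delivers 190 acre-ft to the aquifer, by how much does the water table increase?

ΔV = 190 acre-ft = 2.344 × 10^5 m³
Δh = ΔV / (Sy × A) = 2.344 × 10^5 m³ / (0.15 × 5.34 × 10^5 m²) = 2.926 m

Δh ≈ 2.93 m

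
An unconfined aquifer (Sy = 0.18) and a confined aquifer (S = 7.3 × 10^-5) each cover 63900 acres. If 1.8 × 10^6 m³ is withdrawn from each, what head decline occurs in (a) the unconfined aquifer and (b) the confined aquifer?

Δh_u ≈ 0.0387 m; Δh_c ≈ 95.4 m

A = 63900 acres = 2.586 × 10^8 m²
Unconfined: Δh_u = ΔV/(Sy·A) = 1.8 × 10^6/(0.18 × 2.586 × 10^8) = 0.03867 m
Confined: Δh_c = ΔV/(S·A) = 1.8 × 10^6/(7.3 × 10^-5 × 2.586 × 10^8) = 95.35 m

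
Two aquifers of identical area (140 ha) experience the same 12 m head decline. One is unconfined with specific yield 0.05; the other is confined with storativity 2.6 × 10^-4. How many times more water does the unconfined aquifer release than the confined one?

ΔV_u / ΔV_c ≈ 192

A = 140 ha = 1.4 × 10^6 m²
Unconfined: ΔV_u = Sy × A × Δh = 0.05 × 1.4 × 10^6 × 12 = 8.4 × 10^5 m³
Confined: ΔV_c = S × A × Δh = 2.6 × 10^-4 × 1.4 × 10^6 × 12 = 4368 m³
Ratio = ΔV_u / ΔV_c = Sy / S = 0.05 / 2.6 × 10^-4 = 192.3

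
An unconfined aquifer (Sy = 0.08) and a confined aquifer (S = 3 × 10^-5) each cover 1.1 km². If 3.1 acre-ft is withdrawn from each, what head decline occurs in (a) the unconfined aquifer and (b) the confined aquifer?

A = 1.1 km² = 1.1 × 10^6 m²
ΔV = 3.1 acre-ft = 3824 m³
Unconfined: Δh_u = ΔV/(Sy·A) = 3824/(0.08 × 1.1 × 10^6) = 0.04345 m
Confined: Δh_c = ΔV/(S·A) = 3824/(3 × 10^-5 × 1.1 × 10^6) = 115.9 m

Δh_u ≈ 0.0435 m; Δh_c ≈ 116 m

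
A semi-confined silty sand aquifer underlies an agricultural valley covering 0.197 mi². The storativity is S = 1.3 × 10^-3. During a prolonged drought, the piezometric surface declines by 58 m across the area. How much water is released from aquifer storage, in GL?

A = 0.197 mi² = 5.102 × 10^5 m²
ΔV = S × A × Δh = 0.0013 × 5.102 × 10^5 m² × 58 m = 38470 m³
ΔV = 38470 m³ = 0.03847 GL

ΔV ≈ 0.0385 GL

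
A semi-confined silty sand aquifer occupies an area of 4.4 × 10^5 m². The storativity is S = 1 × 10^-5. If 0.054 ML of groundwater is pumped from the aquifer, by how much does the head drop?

ΔV = 0.054 ML = 54 m³
Δh = ΔV / (S × A) = 54 m³ / (1 × 10^-5 × 4.4 × 10^5 m²) = 12.27 m

Δh ≈ 12.3 m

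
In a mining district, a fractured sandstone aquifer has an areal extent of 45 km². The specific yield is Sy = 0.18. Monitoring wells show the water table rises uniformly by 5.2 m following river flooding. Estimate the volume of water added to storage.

A = 45 km² = 4.5 × 10^7 m²
ΔV = Sy × A × Δh = 0.18 × 4.5 × 10^7 m² × 5.2 m = 4.212 × 10^7 m³

ΔV ≈ 4.21 × 10^7 m³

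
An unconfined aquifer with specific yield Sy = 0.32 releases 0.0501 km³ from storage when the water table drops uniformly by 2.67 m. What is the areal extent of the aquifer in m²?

A ≈ 5.86 × 10^7 m²

ΔV = 0.0501 km³ = 5.01 × 10^7 m³
A = ΔV / (Sy × Δh) = 5.01 × 10^7 / (0.32 × 2.67) = 5.864 × 10^7 m²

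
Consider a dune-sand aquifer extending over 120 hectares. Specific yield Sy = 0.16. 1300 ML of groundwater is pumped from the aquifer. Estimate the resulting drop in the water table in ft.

Δh ≈ 22.2 ft

A = 120 hectares = 1.2 × 10^6 m²
ΔV = 1300 ML = 1.3 × 10^6 m³
Δh = ΔV / (Sy × A) = 1.3 × 10^6 m³ / (0.16 × 1.2 × 10^6 m²) = 6.771 m
Δh = 6.771 m = 22.21 ft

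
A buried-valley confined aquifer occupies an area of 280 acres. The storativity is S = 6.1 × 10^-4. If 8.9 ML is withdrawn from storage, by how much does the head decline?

Δh ≈ 12.9 m

A = 280 acres = 1.133 × 10^6 m²
ΔV = 8.9 ML = 8900 m³
Δh = ΔV / (S × A) = 8900 m³ / (6.1 × 10^-4 × 1.133 × 10^6 m²) = 12.88 m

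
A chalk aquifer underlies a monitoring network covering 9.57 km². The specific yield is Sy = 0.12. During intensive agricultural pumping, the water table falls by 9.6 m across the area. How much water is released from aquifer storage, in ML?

ΔV ≈ 11000 ML

A = 9.57 km² = 9.57 × 10^6 m²
ΔV = Sy × A × Δh = 0.12 × 9.57 × 10^6 m² × 9.6 m = 1.102 × 10^7 m³
ΔV = 1.102 × 10^7 m³ = 11020 ML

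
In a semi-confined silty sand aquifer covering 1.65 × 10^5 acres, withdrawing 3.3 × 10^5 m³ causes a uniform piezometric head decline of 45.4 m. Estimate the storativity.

A = 1.65 × 10^5 acres = 6.677 × 10^8 m²
S = ΔV / (A × Δh) = 3.3 × 10^5 m³ / (6.677 × 10^8 m² × 45.4 m) = 1.089 × 10^-5

S ≈ 1.1 × 10^-5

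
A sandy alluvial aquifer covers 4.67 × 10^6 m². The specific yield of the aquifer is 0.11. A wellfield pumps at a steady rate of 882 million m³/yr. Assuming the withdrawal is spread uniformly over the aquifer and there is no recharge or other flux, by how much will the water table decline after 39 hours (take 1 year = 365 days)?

Δh ≈ 7.64 m

Q = 882 million m³/yr = 2.416 × 10^6 m³/d
t = 39 hours = 1.625 d
ΔV = Q × t = 2.416 × 10^6 m³/d × 1.625 d = 3.927 × 10^6 m³
Δh = ΔV / (Sy × A) = 3.927 × 10^6 / (0.11 × 4.67 × 10^6) = 7.644 m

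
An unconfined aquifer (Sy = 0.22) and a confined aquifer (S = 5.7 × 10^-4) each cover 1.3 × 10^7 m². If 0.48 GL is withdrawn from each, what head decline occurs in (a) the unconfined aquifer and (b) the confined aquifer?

Δh_u ≈ 0.168 m; Δh_c ≈ 64.8 m

ΔV = 0.48 GL = 4.8 × 10^5 m³
Unconfined: Δh_u = ΔV/(Sy·A) = 4.8 × 10^5/(0.22 × 1.3 × 10^7) = 0.1678 m
Confined: Δh_c = ΔV/(S·A) = 4.8 × 10^5/(5.7 × 10^-4 × 1.3 × 10^7) = 64.78 m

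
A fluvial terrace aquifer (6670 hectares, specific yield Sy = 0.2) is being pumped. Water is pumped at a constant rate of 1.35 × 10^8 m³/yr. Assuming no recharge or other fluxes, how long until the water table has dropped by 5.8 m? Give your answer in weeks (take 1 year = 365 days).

A = 6670 hectares = 6.67 × 10^7 m²
ΔV = Sy × A × Δh = 0.2 × 6.67 × 10^7 × 5.8 = 7.737 × 10^7 m³
Q = 1.35 × 10^8 m³/yr = 3.699 × 10^5 m³/d
t = ΔV / Q = 7.737 × 10^7 m³ / 3.699 × 10^5 m³/d = 209.2 d
t = 209.2 d ≈ 29.88 weeks

t ≈ 29.9 weeks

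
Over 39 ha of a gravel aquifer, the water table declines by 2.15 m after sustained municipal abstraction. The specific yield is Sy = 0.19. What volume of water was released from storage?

A = 39 ha = 3.9 × 10^5 m²
ΔV = Sy × A × Δh = 0.19 × 3.9 × 10^5 m² × 2.15 m = 1.593 × 10^5 m³

ΔV ≈ 1.59 × 10^5 m³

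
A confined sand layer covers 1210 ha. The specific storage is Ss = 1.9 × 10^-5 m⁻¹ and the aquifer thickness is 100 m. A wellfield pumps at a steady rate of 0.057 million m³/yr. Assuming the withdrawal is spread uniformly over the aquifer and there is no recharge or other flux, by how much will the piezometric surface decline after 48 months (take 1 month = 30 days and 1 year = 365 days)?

S = Ss × b = 1.9 × 10^-5 m⁻¹ × 100 m = 1.9 × 10^-3
A = 1210 ha = 1.21 × 10^7 m²
Q = 0.057 million m³/yr = 156.2 m³/d
t = 48 months = 1440 d
ΔV = Q × t = 156.2 m³/d × 1440 d = 2.249 × 10^5 m³
Δh = ΔV / (S × A) = 2.249 × 10^5 / (0.0019 × 1.21 × 10^7) = 9.782 m

Δh ≈ 9.78 m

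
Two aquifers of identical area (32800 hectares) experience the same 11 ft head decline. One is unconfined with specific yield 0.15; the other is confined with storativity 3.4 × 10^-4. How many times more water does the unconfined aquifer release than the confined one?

A = 32800 hectares = 3.28 × 10^8 m²
Δh = 11 ft = 3.353 m
Unconfined: ΔV_u = Sy × A × Δh = 0.15 × 3.28 × 10^8 × 3.353 = 1.65 × 10^8 m³
Confined: ΔV_c = S × A × Δh = 3.4 × 10^-4 × 3.28 × 10^8 × 3.353 = 3.739 × 10^5 m³
Ratio = ΔV_u / ΔV_c = Sy / S = 0.15 / 3.4 × 10^-4 = 441.2

ΔV_u / ΔV_c ≈ 441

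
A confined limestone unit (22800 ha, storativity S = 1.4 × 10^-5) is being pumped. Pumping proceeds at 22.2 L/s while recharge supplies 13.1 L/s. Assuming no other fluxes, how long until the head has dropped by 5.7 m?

A = 22800 ha = 2.28 × 10^8 m²
ΔV = S × A × Δh = 1.4 × 10^-5 × 2.28 × 10^8 × 5.7 = 18190 m³
Net withdrawal = 22.2 − 13.1 = 9.1 L/s = 786.2 m³/d
t = ΔV / Q = 18190 m³ / 786.2 m³/d = 23.14 d

t ≈ 23.1 days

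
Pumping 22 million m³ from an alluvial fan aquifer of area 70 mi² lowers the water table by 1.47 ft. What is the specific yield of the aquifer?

Sy ≈ 0.27

A = 70 mi² = 1.813 × 10^8 m²
Δh = 1.47 ft = 0.4481 m
ΔV = 22 million m³ = 2.2 × 10^7 m³
Sy = ΔV / (A × Δh) = 2.2 × 10^7 m³ / (1.813 × 10^8 m² × 0.4481 m) = 0.2708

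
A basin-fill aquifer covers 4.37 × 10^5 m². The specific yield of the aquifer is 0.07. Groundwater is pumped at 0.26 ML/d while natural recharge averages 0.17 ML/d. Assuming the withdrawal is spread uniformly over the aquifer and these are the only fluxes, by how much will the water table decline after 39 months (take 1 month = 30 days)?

Δh ≈ 3.44 m

Net abstraction = 0.26 − 0.17 = 0.09 ML/d
Q_net = 0.09 ML/d = 90 m³/d
t = 39 months = 1170 d
ΔV = Q × t = 90 m³/d × 1170 d = 1.053 × 10^5 m³
Δh = ΔV / (Sy × A) = 1.053 × 10^5 / (0.07 × 4.37 × 10^5) = 3.442 m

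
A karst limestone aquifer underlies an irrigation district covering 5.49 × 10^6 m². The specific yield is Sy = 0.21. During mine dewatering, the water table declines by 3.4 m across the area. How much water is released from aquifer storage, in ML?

ΔV = Sy × A × Δh = 0.21 × 5.49 × 10^6 m² × 3.4 m = 3.92 × 10^6 m³
ΔV = 3.92 × 10^6 m³ = 3920 ML

ΔV ≈ 3920 ML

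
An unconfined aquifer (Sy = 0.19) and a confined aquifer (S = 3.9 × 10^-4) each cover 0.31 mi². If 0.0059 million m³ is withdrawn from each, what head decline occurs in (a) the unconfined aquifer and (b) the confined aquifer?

A = 0.31 mi² = 8.029 × 10^5 m²
ΔV = 0.0059 million m³ = 5900 m³
Unconfined: Δh_u = ΔV/(Sy·A) = 5900/(0.19 × 8.029 × 10^5) = 0.03868 m
Confined: Δh_c = ΔV/(S·A) = 5900/(3.9 × 10^-4 × 8.029 × 10^5) = 18.84 m

Δh_u ≈ 0.0387 m; Δh_c ≈ 18.8 m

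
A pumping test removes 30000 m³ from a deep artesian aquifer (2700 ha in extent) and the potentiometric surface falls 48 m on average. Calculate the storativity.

A = 2700 ha = 2.7 × 10^7 m²
S = ΔV / (A × Δh) = 30000 m³ / (2.7 × 10^7 m² × 48 m) = 2.315 × 10^-5

S ≈ 2.3 × 10^-5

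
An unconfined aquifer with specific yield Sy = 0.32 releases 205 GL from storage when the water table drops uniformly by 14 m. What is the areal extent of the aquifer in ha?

A ≈ 4580 ha

ΔV = 205 GL = 2.05 × 10^8 m³
A = ΔV / (Sy × Δh) = 2.05 × 10^8 / (0.32 × 14) = 4.576 × 10^7 m²
A = 4.576 × 10^7 m² = 4576 ha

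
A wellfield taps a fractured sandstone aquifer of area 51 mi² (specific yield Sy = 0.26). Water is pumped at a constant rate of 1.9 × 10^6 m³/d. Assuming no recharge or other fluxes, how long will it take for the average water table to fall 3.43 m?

t ≈ 62 days

A = 51 mi² = 1.321 × 10^8 m²
ΔV = Sy × A × Δh = 0.26 × 1.321 × 10^8 × 3.43 = 1.178 × 10^8 m³
t = ΔV / Q = 1.178 × 10^8 m³ / 1.9 × 10^6 m³/d = 62 d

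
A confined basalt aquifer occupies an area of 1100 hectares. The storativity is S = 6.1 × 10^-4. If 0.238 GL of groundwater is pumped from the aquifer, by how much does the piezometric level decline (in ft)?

Δh ≈ 116 ft

A = 1100 hectares = 1.1 × 10^7 m²
ΔV = 0.238 GL = 2.38 × 10^5 m³
Δh = ΔV / (S × A) = 2.38 × 10^5 m³ / (6.1 × 10^-4 × 1.1 × 10^7 m²) = 35.47 m
Δh = 35.47 m = 116.4 ft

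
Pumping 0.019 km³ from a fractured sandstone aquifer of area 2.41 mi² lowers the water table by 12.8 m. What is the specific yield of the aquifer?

Sy ≈ 0.24

A = 2.41 mi² = 6.242 × 10^6 m²
ΔV = 0.019 km³ = 1.9 × 10^7 m³
Sy = ΔV / (A × Δh) = 1.9 × 10^7 m³ / (6.242 × 10^6 m² × 12.8 m) = 0.2378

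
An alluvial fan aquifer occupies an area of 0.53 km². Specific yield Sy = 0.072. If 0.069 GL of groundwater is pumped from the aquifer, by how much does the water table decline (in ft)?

Δh ≈ 5.93 ft

A = 0.53 km² = 5.3 × 10^5 m²
ΔV = 0.069 GL = 69000 m³
Δh = ΔV / (Sy × A) = 69000 m³ / (0.072 × 5.3 × 10^5 m²) = 1.808 m
Δh = 1.808 m = 5.932 ft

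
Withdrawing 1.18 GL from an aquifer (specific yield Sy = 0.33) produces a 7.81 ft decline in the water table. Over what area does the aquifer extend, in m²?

A ≈ 1.5 × 10^6 m²

Δh = 7.81 ft = 2.38 m
ΔV = 1.18 GL = 1.18 × 10^6 m³
A = ΔV / (Sy × Δh) = 1.18 × 10^6 / (0.33 × 2.38) = 1.502 × 10^6 m²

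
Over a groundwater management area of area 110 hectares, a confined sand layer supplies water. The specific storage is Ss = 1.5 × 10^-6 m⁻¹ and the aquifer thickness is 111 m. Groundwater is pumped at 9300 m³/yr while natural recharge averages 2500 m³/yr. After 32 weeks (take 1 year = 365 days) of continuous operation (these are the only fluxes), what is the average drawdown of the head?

S = Ss × b = 1.5 × 10^-6 m⁻¹ × 111 m = 1.665 × 10^-4
A = 110 hectares = 1.1 × 10^6 m²
Net abstraction = 9300 − 2500 = 6800 m³/yr
Q_net = 6800 m³/yr = 18.63 m³/d
t = 32 weeks = 224 d
ΔV = Q × t = 18.63 m³/d × 224 d = 4173 m³
Δh = ΔV / (S × A) = 4173 / (1.665 × 10^-4 × 1.1 × 10^6) = 22.79 m

Δh ≈ 22.8 m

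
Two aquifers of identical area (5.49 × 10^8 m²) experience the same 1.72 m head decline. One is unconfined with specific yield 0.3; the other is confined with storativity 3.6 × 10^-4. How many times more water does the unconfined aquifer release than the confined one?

ΔV_u / ΔV_c ≈ 833

Unconfined: ΔV_u = Sy × A × Δh = 0.3 × 5.49 × 10^8 × 1.72 = 2.833 × 10^8 m³
Confined: ΔV_c = S × A × Δh = 3.6 × 10^-4 × 5.49 × 10^8 × 1.72 = 3.399 × 10^5 m³
Ratio = ΔV_u / ΔV_c = Sy / S = 0.3 / 3.6 × 10^-4 = 833.3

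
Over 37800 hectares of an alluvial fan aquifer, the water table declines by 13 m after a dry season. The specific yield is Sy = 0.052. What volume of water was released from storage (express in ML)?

A = 37800 hectares = 3.78 × 10^8 m²
ΔV = Sy × A × Δh = 0.052 × 3.78 × 10^8 m² × 13 m = 2.555 × 10^8 m³
ΔV = 2.555 × 10^8 m³ = 2.555 × 10^5 ML

ΔV ≈ 2.56 × 10^5 ML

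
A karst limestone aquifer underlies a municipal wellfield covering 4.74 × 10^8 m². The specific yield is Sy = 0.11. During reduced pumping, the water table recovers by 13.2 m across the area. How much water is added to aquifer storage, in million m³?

ΔV = Sy × A × Δh = 0.11 × 4.74 × 10^8 m² × 13.2 m = 6.882 × 10^8 m³
ΔV = 6.882 × 10^8 m³ = 688.2 million m³

ΔV ≈ 688 million m³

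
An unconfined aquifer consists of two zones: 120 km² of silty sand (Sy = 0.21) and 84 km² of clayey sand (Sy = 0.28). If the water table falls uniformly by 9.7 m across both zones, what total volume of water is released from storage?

ΔV ≈ 4.73 × 10^8 m³

A₁ = 120 km² = 1.2 × 10^8 m²; A₂ = 84 km² = 8.4 × 10^7 m²
ΔV₁ = 0.21 × 1.2 × 10^8 × 9.7 = 2.444 × 10^8 m³
ΔV₂ = 0.28 × 8.4 × 10^7 × 9.7 = 2.281 × 10^8 m³
ΔV = ΔV₁ + ΔV₂ = 4.726 × 10^8 m³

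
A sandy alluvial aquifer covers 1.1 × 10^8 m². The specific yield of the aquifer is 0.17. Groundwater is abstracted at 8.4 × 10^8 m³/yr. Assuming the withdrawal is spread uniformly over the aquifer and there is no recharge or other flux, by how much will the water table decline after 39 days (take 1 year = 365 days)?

Δh ≈ 4.8 m

Q = 8.4 × 10^8 m³/yr = 2.301 × 10^6 m³/d
ΔV = Q × t = 2.301 × 10^6 m³/d × 39 d = 8.975 × 10^7 m³
Δh = ΔV / (Sy × A) = 8.975 × 10^7 / (0.17 × 1.1 × 10^8) = 4.8 m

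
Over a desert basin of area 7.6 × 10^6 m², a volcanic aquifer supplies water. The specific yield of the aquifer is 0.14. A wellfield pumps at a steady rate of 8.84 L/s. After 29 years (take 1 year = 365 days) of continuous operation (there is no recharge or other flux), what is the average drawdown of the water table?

Δh ≈ 7.6 m

Q = 8.84 L/s = 763.8 m³/d
t = 29 years = 10580 d
ΔV = Q × t = 763.8 m³/d × 10580 d = 8.085 × 10^6 m³
Δh = ΔV / (Sy × A) = 8.085 × 10^6 / (0.14 × 7.6 × 10^6) = 7.598 m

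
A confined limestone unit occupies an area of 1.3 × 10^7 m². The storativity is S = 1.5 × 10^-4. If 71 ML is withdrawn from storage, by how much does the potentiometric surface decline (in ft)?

Δh ≈ 119 ft

ΔV = 71 ML = 71000 m³
Δh = ΔV / (S × A) = 71000 m³ / (1.5 × 10^-4 × 1.3 × 10^7 m²) = 36.41 m
Δh = 36.41 m = 119.5 ft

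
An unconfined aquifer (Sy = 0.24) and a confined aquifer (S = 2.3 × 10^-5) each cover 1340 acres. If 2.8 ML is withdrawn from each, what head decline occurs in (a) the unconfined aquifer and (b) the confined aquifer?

A = 1340 acres = 5.423 × 10^6 m²
ΔV = 2.8 ML = 2800 m³
Unconfined: Δh_u = ΔV/(Sy·A) = 2800/(0.24 × 5.423 × 10^6) = 0.002151 m
Confined: Δh_c = ΔV/(S·A) = 2800/(2.3 × 10^-5 × 5.423 × 10^6) = 22.45 m

Δh_u ≈ 0.00215 m; Δh_c ≈ 22.4 m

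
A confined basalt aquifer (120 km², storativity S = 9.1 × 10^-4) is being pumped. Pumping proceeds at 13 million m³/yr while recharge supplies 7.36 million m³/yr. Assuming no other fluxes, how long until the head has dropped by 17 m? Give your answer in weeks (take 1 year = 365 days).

A = 120 km² = 1.2 × 10^8 m²
ΔV = S × A × Δh = 9.1 × 10^-4 × 1.2 × 10^8 × 17 = 1.856 × 10^6 m³
Net withdrawal = 13 − 7.36 = 5.64 million m³/yr = 15450 m³/d
t = ΔV / Q = 1.856 × 10^6 m³ / 15450 m³/d = 120.1 d
t = 120.1 d ≈ 17.16 weeks

t ≈ 17.2 weeks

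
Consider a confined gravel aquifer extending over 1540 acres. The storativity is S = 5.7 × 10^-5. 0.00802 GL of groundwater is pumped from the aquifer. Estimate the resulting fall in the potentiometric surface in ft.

Δh ≈ 74.1 ft

A = 1540 acres = 6.232 × 10^6 m²
ΔV = 0.00802 GL = 8020 m³
Δh = ΔV / (S × A) = 8020 m³ / (5.7 × 10^-5 × 6.232 × 10^6 m²) = 22.58 m
Δh = 22.58 m = 74.07 ft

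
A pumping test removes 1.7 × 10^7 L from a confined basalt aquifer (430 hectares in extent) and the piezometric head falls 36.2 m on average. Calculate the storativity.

S ≈ 1.1 × 10^-4

A = 430 hectares = 4.3 × 10^6 m²
ΔV = 1.7 × 10^7 L = 17000 m³
S = ΔV / (A × Δh) = 17000 m³ / (4.3 × 10^6 m² × 36.2 m) = 1.092 × 10^-4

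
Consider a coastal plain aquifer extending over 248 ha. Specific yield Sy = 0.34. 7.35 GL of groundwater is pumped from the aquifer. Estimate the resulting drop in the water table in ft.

Δh ≈ 28.6 ft

A = 248 ha = 2.48 × 10^6 m²
ΔV = 7.35 GL = 7.35 × 10^6 m³
Δh = ΔV / (Sy × A) = 7.35 × 10^6 m³ / (0.34 × 2.48 × 10^6 m²) = 8.717 m
Δh = 8.717 m = 28.6 ft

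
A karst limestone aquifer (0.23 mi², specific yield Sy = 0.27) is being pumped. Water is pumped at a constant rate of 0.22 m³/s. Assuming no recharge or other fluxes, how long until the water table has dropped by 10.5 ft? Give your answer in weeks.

A = 0.23 mi² = 5.957 × 10^5 m²
Δh = 10.5 ft = 3.2 m
ΔV = Sy × A × Δh = 0.27 × 5.957 × 10^5 × 3.2 = 5.147 × 10^5 m³
Q = 0.22 m³/s = 19010 m³/d
t = ΔV / Q = 5.147 × 10^5 m³ / 19010 m³/d = 27.08 d
t = 27.08 d ≈ 3.869 weeks

t ≈ 3.87 weeks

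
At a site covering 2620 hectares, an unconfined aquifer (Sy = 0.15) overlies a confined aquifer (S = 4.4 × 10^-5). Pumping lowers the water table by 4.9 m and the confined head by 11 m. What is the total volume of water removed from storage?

ΔV ≈ 1.93 × 10^7 m³

A = 2620 hectares = 2.62 × 10^7 m²
Unconfined: ΔV_u = Sy × A × Δh_u = 0.15 × 2.62 × 10^7 × 4.9 = 1.926 × 10^7 m³
Confined: ΔV_c = S × A × Δh_c = 4.4 × 10^-5 × 2.62 × 10^7 × 11 = 12680 m³
Total ΔV = 1.926 × 10^7 + 12680 = 1.927 × 10^7 m³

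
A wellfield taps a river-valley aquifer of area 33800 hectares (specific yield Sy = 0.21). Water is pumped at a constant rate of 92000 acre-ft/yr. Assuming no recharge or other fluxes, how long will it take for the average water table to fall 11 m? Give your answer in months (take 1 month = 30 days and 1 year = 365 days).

t ≈ 83.7 months

A = 33800 hectares = 3.38 × 10^8 m²
ΔV = Sy × A × Δh = 0.21 × 3.38 × 10^8 × 11 = 7.808 × 10^8 m³
Q = 92000 acre-ft/yr = 3.109 × 10^5 m³/d
t = ΔV / Q = 7.808 × 10^8 m³ / 3.109 × 10^5 m³/d = 2511 d
t = 2511 d ≈ 83.71 months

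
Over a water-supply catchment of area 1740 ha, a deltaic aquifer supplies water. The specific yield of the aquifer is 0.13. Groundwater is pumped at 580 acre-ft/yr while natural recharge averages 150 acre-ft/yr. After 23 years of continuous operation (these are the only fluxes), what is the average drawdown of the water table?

Δh ≈ 5.39 m

A = 1740 ha = 1.74 × 10^7 m²
Net abstraction = 580 − 150 = 430 acre-ft/yr
Q_net = 430 acre-ft/yr = 1453 m³/d
t = 23 years = 8395 d
ΔV = Q × t = 1453 m³/d × 8395 d = 1.22 × 10^7 m³
Δh = ΔV / (Sy × A) = 1.22 × 10^7 / (0.13 × 1.74 × 10^7) = 5.393 m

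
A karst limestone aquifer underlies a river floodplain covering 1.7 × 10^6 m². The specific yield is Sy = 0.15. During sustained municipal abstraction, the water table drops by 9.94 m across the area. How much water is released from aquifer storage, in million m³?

ΔV = Sy × A × Δh = 0.15 × 1.7 × 10^6 m² × 9.94 m = 2.535 × 10^6 m³
ΔV = 2.535 × 10^6 m³ = 2.535 million m³

ΔV ≈ 2.53 million m³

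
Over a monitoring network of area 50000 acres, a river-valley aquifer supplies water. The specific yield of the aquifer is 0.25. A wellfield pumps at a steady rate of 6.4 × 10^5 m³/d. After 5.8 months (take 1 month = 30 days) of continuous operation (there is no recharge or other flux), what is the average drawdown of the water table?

A = 50000 acres = 2.023 × 10^8 m²
t = 5.8 months = 174 d
ΔV = Q × t = 6.4 × 10^5 m³/d × 174 d = 1.114 × 10^8 m³
Δh = ΔV / (Sy × A) = 1.114 × 10^8 / (0.25 × 2.023 × 10^8) = 2.201 m

Δh ≈ 2.2 m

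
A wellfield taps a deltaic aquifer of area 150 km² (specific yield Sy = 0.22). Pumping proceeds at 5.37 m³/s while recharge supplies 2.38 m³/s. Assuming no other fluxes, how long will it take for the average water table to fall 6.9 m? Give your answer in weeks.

A = 150 km² = 1.5 × 10^8 m²
ΔV = Sy × A × Δh = 0.22 × 1.5 × 10^8 × 6.9 = 2.277 × 10^8 m³
Net withdrawal = 5.37 − 2.38 = 2.99 m³/s = 2.583 × 10^5 m³/d
t = ΔV / Q = 2.277 × 10^8 m³ / 2.583 × 10^5 m³/d = 881.4 d
t = 881.4 d ≈ 125.9 weeks

t ≈ 126 weeks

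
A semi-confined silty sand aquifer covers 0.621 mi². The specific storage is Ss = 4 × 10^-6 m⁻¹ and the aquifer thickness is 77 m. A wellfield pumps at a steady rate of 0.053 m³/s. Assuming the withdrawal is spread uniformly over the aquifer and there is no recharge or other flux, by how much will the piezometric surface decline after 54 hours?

Δh ≈ 20.8 m

S = Ss × b = 4 × 10^-6 m⁻¹ × 77 m = 3.08 × 10^-4
A = 0.621 mi² = 1.608 × 10^6 m²
Q = 0.053 m³/s = 4579 m³/d
t = 54 hours = 2.25 d
ΔV = Q × t = 4579 m³/d × 2.25 d = 10300 m³
Δh = ΔV / (S × A) = 10300 / (3.08 × 10^-4 × 1.608 × 10^6) = 20.8 m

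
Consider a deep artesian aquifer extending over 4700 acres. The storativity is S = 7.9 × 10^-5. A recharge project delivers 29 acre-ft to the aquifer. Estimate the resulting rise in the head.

A = 4700 acres = 1.902 × 10^7 m²
ΔV = 29 acre-ft = 35770 m³
Δh = ΔV / (S × A) = 35770 m³ / (7.9 × 10^-5 × 1.902 × 10^7 m²) = 23.81 m

Δh ≈ 23.8 m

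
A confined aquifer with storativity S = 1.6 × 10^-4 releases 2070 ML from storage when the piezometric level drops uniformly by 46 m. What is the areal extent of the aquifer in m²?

A ≈ 2.81 × 10^8 m²

ΔV = 2070 ML = 2.07 × 10^6 m³
A = ΔV / (S × Δh) = 2.07 × 10^6 / (1.6 × 10^-4 × 46) = 2.812 × 10^8 m²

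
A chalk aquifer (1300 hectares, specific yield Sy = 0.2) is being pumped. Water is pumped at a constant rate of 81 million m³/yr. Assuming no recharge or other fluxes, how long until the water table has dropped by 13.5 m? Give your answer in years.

t ≈ 0.433 years

A = 1300 hectares = 1.3 × 10^7 m²
ΔV = Sy × A × Δh = 0.2 × 1.3 × 10^7 × 13.5 = 3.51 × 10^7 m³
Q = 81 million m³/yr = 2.219 × 10^5 m³/d
t = ΔV / Q = 3.51 × 10^7 m³ / 2.219 × 10^5 m³/d = 158.2 d
t = 158.2 d ≈ 0.4333 years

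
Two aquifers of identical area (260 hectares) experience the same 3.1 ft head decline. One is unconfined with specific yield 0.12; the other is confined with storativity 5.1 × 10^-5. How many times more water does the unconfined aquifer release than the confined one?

A = 260 hectares = 2.6 × 10^6 m²
Δh = 3.1 ft = 0.9449 m
Unconfined: ΔV_u = Sy × A × Δh = 0.12 × 2.6 × 10^6 × 0.9449 = 2.948 × 10^5 m³
Confined: ΔV_c = S × A × Δh = 5.1 × 10^-5 × 2.6 × 10^6 × 0.9449 = 125.3 m³
Ratio = ΔV_u / ΔV_c = Sy / S = 0.12 / 5.1 × 10^-5 = 2353

ΔV_u / ΔV_c ≈ 2350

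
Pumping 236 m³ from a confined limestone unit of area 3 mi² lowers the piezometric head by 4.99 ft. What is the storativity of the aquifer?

S ≈ 2 × 10^-5

A = 3 mi² = 7.77 × 10^6 m²
Δh = 4.99 ft = 1.521 m
S = ΔV / (A × Δh) = 236 m³ / (7.77 × 10^6 m² × 1.521 m) = 1.997 × 10^-5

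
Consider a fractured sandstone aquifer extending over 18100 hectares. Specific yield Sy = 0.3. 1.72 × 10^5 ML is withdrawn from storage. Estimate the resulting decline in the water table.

A = 18100 hectares = 1.81 × 10^8 m²
ΔV = 1.72 × 10^5 ML = 1.72 × 10^8 m³
Δh = ΔV / (Sy × A) = 1.72 × 10^8 m³ / (0.3 × 1.81 × 10^8 m²) = 3.168 m

Δh ≈ 3.17 m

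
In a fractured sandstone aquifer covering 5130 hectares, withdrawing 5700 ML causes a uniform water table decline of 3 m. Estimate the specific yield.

Sy ≈ 0.037

A = 5130 hectares = 5.13 × 10^7 m²
ΔV = 5700 ML = 5.7 × 10^6 m³
Sy = ΔV / (A × Δh) = 5.7 × 10^6 m³ / (5.13 × 10^7 m² × 3 m) = 0.03704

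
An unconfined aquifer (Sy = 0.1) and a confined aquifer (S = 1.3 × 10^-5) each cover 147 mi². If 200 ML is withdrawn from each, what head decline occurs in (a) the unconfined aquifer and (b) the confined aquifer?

A = 147 mi² = 3.807 × 10^8 m²
ΔV = 200 ML = 2 × 10^5 m³
Unconfined: Δh_u = ΔV/(Sy·A) = 2 × 10^5/(0.1 × 3.807 × 10^8) = 0.005253 m
Confined: Δh_c = ΔV/(S·A) = 2 × 10^5/(1.3 × 10^-5 × 3.807 × 10^8) = 40.41 m

Δh_u ≈ 0.00525 m; Δh_c ≈ 40.4 m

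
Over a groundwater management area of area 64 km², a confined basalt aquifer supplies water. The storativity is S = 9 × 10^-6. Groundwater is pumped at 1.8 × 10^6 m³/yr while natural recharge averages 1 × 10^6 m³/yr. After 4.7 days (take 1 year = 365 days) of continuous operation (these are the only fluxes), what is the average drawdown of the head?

Δh ≈ 17.9 m

A = 64 km² = 6.4 × 10^7 m²
Net abstraction = 1.8 × 10^6 − 1 × 10^6 = 8 × 10^5 m³/yr
Q_net = 8 × 10^5 m³/yr = 2192 m³/d
ΔV = Q × t = 2192 m³/d × 4.7 d = 10300 m³
Δh = ΔV / (S × A) = 10300 / (9 × 10^-6 × 6.4 × 10^7) = 17.88 m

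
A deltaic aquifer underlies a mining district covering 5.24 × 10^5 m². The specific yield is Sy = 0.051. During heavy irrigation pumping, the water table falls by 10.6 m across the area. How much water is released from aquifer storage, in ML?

ΔV = Sy × A × Δh = 0.051 × 5.24 × 10^5 m² × 10.6 m = 2.833 × 10^5 m³
ΔV = 2.833 × 10^5 m³ = 283.3 ML

ΔV ≈ 283 ML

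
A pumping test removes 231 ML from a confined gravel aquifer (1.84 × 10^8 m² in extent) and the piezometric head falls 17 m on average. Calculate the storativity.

ΔV = 231 ML = 2.31 × 10^5 m³
S = ΔV / (A × Δh) = 2.31 × 10^5 m³ / (1.84 × 10^8 m² × 17 m) = 7.385 × 10^-5

S ≈ 7.4 × 10^-5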